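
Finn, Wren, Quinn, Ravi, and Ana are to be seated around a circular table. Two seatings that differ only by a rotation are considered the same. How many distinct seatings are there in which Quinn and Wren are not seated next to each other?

Without the restriction there are (4)! = 24 seatings.
Those with Quinn next to Wren: fuse the pair into one unit and seat 4 units around a circle — 2·(3)! = 12.
Subtracting, 24 − 12 = 12.

12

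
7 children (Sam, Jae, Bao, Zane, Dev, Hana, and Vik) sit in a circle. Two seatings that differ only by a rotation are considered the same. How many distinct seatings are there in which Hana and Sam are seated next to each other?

240

Treat {Hana, Sam} as one unit (2 internal orders) and seat the resulting 6 units around the table: (5)! circular arrangements.
So 2 × (5)! = 2 × 120 = 240.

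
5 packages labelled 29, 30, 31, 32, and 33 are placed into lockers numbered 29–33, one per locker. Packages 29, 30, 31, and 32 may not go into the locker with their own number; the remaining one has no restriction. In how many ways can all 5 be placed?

Let Aᵢ (for 29 ≤ i ≤ 32) be the placements that put package i in its forbidden locker. Any j of these fix j positions, leaving (5−j)! ways to fill the rest, and there are C(4,j) ways to pick which j.
By inclusion–exclusion, the number of valid placements is Σ_{j=0}^{4} (−1)^j C(4,j)·(5−j)!.
Computing: 120 − 96 + 36 − 8 + 1 = 53.

53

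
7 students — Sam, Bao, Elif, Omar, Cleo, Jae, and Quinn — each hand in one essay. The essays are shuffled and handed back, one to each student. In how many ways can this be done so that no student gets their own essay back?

1854

This is the derangement count D_7: permutations of 7 items with no fixed point.
By inclusion–exclusion this is Σ_{j=0}^{7} (−1)^j C(7,j)·(7−j)!.
Computing: 5040 − 5040 + 2520 − 840 + 210 − 42 + 7 − 1 = 1854.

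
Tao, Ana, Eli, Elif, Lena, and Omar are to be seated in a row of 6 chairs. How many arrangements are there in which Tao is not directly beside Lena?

480

Of the 6! = 720 arrangements, those with Tao and Lena adjacent number 2 × 5! = 240 (treat the pair as a block with 2 internal orders).
Complementary counting: 720 − 240 = 480.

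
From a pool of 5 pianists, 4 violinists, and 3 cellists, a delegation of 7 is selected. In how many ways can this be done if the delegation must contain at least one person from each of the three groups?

747

Total 7-person selections from all 12: C(12,7) = 792.
Selections missing a whole group: no pianists → C(7,7) = 1; no violinists → C(8,7) = 8; no cellists → C(9,7) = 36.
Add back selections omitting two groups (i.e. drawn from a single group): C(5,7) + C(4,7) + C(3,7) = 0.
By inclusion–exclusion: 792 − 45 + 0 = 747.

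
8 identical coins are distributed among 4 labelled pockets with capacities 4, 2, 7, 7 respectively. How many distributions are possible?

Ignoring the caps, the number of non-negative solutions to x_1+…+x_4 = 8 is C(11,3) = 165.
Subtract solutions that violate a single cap (substitute x_i' = x_i − (cap_i+1)): x_1 ≥ 5 gives C(6,3) = 20; x_2 ≥ 3 gives C(8,3) = 56; x_3 ≥ 8 gives C(3,3) = 1; x_4 ≥ 8 gives C(3,3) = 1. Together 78.
Add back pairs where two caps are both exceeded: 1 + 0 + 0 + 0 + 0 + 0 = 1.
By inclusion–exclusion the count is 165 − 78 + 1 = 88.

88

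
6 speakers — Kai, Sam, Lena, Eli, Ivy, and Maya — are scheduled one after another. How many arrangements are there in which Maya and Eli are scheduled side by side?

240

Place the 4 others and the Maya-Eli pair as 5 objects in a line; the pair has 2 internal arrangements.
So the count is 2·(5)! = 240.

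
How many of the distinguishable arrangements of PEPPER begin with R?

10

Fix R in the first position and arrange the remaining 5 letters.
Those 5 letters have E appearing twice and P appearing 3 times, giving (5)!/(3!·2!) = 10.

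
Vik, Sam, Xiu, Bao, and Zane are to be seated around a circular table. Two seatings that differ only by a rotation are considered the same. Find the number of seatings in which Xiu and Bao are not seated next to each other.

All circular seatings of 5 people number (4)! = 24.
Seatings with Xiu beside Bao: treat them as a block with 2 internal orders, giving 2 × (3)! = 12.
Subtracting, 24 − 12 = 12.

12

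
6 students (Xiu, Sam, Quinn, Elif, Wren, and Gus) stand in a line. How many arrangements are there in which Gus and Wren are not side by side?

There are 6! = 720 arrangements in all. If Gus and Wren are adjacent, merging them into one block gives 2·(5)! = 240 arrangements.
So 720 − 240 = 480 arrangements keep them apart.

480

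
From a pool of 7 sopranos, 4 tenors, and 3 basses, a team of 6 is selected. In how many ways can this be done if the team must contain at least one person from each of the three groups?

With no constraint there are C(14,6) = 3003 possible selections.
Subtract selections that omit an entire group: no sopranos → C(7,6) = 7; no tenors → C(10,6) = 210; no basses → C(11,6) = 462.
Add back selections omitting two groups (i.e. drawn from a single group): C(7,6) + C(4,6) + C(3,6) = 7.
By inclusion–exclusion: 3003 − 679 + 7 = 2331.

2331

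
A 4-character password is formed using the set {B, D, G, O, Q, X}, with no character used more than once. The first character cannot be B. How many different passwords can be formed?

The first character has 6−1 = 5 choices (anything except B).
The remaining 3 characters are filled from the other 5 symbols without repetition: 5 × 4 × 3 = 60.
Total: 5 × 60 = 300.

300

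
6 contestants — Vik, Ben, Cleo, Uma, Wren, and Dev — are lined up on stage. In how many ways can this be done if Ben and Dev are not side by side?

Of the 6! = 720 arrangements, those with Ben and Dev adjacent number 2 × 5! = 240 (treat the pair as a block with 2 internal orders).
So 720 − 240 = 480 arrangements keep them apart.

480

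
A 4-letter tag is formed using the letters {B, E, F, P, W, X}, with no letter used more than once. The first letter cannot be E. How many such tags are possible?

300

The first letter has 6−1 = 5 choices (anything except E).
The remaining 3 letters are filled from the other 5 symbols without repetition: 5 × 4 × 3 = 60.
Total: 5 × 60 = 300.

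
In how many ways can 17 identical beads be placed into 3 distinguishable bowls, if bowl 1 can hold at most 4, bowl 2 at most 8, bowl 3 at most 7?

Without the upper bounds there are C(19,2) = 171 ways to split 17 among 3 bowls.
Subtract solutions that violate a single cap (substitute x_i' = x_i − (cap_i+1)): x_1 ≥ 5 gives C(14,2) = 91; x_2 ≥ 9 gives C(10,2) = 45; x_3 ≥ 8 gives C(11,2) = 55. Together 191.
Add back pairs where two caps are both exceeded: 10 + 15 + 1 = 26.
By inclusion–exclusion the count is 171 − 191 + 26 = 6.

6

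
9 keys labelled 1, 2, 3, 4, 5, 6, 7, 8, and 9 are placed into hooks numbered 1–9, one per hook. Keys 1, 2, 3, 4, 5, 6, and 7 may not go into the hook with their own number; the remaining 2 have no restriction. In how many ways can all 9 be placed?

165016

Let Aᵢ (for 1 ≤ i ≤ 7) be the placements that put key i in its forbidden hook. Any j of these fix j positions, leaving (9−j)! ways to fill the rest, and there are C(7,j) ways to pick which j.
By inclusion–exclusion, the number of valid placements is Σ_{j=0}^{7} (−1)^j C(7,j)·(9−j)!.
Computing: 362880 − 282240 + 105840 − 25200 + 4200 − 504 + 42 − 2 = 165016.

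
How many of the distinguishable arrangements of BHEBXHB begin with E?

With the first slot taken by E, it remains to arrange the other 6 letters (BHBXHB).
Those 6 letters have B appearing 3 times and H appearing twice, giving (6)!/(3!·2!) = 60.

60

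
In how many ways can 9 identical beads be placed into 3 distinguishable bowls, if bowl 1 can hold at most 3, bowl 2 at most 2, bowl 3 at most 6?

By stars and bars, unrestricted non-negative solutions to x_1+…+x_3 = 9 number C(9+2,2) = 55.
Subtract solutions that violate a single cap (substitute x_i' = x_i − (cap_i+1)): x_1 ≥ 4 gives C(7,2) = 21; x_2 ≥ 3 gives C(8,2) = 28; x_3 ≥ 7 gives C(4,2) = 6. Together 55.
Add back pairs where two caps are both exceeded: 6 + 0 + 0 = 6.
By inclusion–exclusion the count is 55 − 55 + 6 = 6.

6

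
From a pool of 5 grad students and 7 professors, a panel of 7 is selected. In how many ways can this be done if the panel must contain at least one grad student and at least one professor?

791

Total 7-person selections from all 12: C(12,7) = 792.
Subtract selections that omit an entire group: no grad students → C(7,7) = 1; no professors → C(5,7) = 0.
Both groups omitted at once is impossible, so 792 − 1 = 791.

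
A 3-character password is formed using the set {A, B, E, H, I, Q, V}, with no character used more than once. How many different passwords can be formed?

Choose and order 3 of the 7 symbols: the first character has 7 options, the next 6, then 5.
That product is 7 × 6 × 5 = 210.

210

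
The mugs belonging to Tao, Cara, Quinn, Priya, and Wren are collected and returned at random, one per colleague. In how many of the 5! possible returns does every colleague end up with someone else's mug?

This is the derangement count D_5: permutations of 5 items with no fixed point.
By inclusion–exclusion this is Σ_{j=0}^{5} (−1)^j C(5,j)·(5−j)!.
Computing: 120 − 120 + 60 − 20 + 5 − 1 = 44.

44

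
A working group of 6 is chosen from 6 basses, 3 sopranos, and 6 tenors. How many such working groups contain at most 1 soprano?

3300

Split by how many sopranos are chosen (0 through 1).
Sum: C(3,0)·C(12,6) + C(3,1)·C(12,5) = 924 + 2376 = 3300.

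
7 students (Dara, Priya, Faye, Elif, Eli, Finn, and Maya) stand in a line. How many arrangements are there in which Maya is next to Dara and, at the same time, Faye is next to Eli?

480

Treat {Maya,Dara} as one block (2 orders) and {Faye,Eli} as another (2 orders).
That leaves 5 units to arrange: 2 × 2 × 5! = 4 × 120 = 480.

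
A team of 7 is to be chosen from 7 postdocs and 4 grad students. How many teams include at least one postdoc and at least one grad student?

329

Unrestricted: C(11,7) = 330 ways to pick any 7 of the 11.
Subtract selections that omit an entire group: no postdocs → C(4,7) = 0; no grad students → C(7,7) = 1.
Both groups omitted at once is impossible, so 330 − 1 = 329.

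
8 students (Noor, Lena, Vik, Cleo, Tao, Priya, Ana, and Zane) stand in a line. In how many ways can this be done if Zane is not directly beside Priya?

30240

There are 8! = 40320 arrangements in all. If Zane and Priya are adjacent, merging them into one block gives 2·(7)! = 10080 arrangements.
Complementary counting: 40320 − 10080 = 30240.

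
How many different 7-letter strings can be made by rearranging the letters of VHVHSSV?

Letter multiplicities in VHVHSSV: H×2, S×2, V×3.
Dividing 7! = 5040 by 3!·2!·2! = 24 for the repeated letters gives 210.

210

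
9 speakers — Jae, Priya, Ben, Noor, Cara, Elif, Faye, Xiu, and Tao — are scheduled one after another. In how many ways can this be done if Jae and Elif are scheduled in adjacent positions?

Place the 7 others and the Jae-Elif pair as 8 objects in a line; the pair has 2 internal arrangements.
So the count is 2·(8)! = 80640.

80640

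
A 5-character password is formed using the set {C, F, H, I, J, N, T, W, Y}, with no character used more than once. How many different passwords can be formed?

With no repetition, fill the 5 characters in order: 9 choices, then 8, down to 5.
9 × 8 × 7 × 6 × 5 = 15120.

15120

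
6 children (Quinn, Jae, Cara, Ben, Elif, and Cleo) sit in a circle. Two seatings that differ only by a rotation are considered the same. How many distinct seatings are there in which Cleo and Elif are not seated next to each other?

All circular seatings of 6 people number (5)! = 120.
Seatings with Cleo beside Elif: treat them as a block with 2 internal orders, giving 2 × (4)! = 48.
Subtracting, 120 − 48 = 72.

72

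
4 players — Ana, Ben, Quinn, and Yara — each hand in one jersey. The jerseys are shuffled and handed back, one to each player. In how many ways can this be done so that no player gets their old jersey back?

Count assignments avoiding every fixed point. For any j of the 4 players fixed to their old jersey, the other 4−j can be arranged in (4−j)! ways.
By inclusion–exclusion this is Σ_{j=0}^{4} (−1)^j C(4,j)·(4−j)!.
Computing: 24 − 24 + 12 − 4 + 1 = 9.

9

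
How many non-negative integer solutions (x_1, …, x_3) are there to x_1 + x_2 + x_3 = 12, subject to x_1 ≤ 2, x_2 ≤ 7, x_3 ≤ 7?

Ignoring the caps, the number of non-negative solutions to x_1+…+x_3 = 12 is C(14,2) = 91.
Subtract solutions that violate a single cap (substitute x_i' = x_i − (cap_i+1)): x_1 ≥ 3 gives C(11,2) = 55; x_2 ≥ 8 gives C(6,2) = 15; x_3 ≥ 8 gives C(6,2) = 15. Together 85.
Add back pairs where two caps are both exceeded: 3 + 3 + 0 = 6.
By inclusion–exclusion the count is 91 − 85 + 6 = 12.

12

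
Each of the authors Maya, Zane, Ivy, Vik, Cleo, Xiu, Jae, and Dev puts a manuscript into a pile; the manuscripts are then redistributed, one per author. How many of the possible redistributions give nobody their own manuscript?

Count assignments avoiding every fixed point. For any j of the 8 authors fixed to their own manuscript, the other 8−j can be arranged in (8−j)! ways.
By inclusion–exclusion this is Σ_{j=0}^{8} (−1)^j C(8,j)·(8−j)!.
Computing: 40320 − 40320 + 20160 − 6720 + 1680 − 336 + 56 − 8 + 1 = 14833.

14833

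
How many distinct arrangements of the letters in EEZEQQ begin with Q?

20

Fix Q in the first position and arrange the remaining 5 letters.
Those 5 letters have E appearing 3 times, giving (5)!/(3!) = 20.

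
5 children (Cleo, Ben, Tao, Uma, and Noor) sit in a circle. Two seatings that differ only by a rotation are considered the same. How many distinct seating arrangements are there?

Fix one person's seat to break rotational symmetry; the remaining 4 people can be arranged in (4)! = 24 ways.

24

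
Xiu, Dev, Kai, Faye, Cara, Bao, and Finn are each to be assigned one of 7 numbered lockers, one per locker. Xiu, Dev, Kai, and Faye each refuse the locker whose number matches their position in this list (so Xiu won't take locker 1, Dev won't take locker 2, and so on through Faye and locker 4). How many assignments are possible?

2790

Let Aᵢ (for 1 ≤ i ≤ 4) be the placements that put person i in their forbidden locker. Any j of these fix j positions, leaving (7−j)! ways to fill the rest, and there are C(4,j) ways to pick which j.
By inclusion–exclusion, the number of valid placements is Σ_{j=0}^{4} (−1)^j C(4,j)·(7−j)!.
Computing: 5040 − 2880 + 720 − 96 + 6 = 2790.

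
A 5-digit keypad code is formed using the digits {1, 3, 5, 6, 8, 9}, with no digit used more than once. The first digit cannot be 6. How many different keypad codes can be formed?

600

The first digit has 6−1 = 5 choices (anything except 6).
The remaining 4 digits are filled from the other 5 symbols without repetition: 5 × 4 × 3 × 2 = 120.
Total: 5 × 120 = 600.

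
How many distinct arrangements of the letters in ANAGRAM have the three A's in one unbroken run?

Treat the 3 copies of A as a single block. The multiset to arrange is then {AAA, G, M, N, R}, 5 items in all.
All 5 items are distinct, so there are (5)! = 120 arrangements.

120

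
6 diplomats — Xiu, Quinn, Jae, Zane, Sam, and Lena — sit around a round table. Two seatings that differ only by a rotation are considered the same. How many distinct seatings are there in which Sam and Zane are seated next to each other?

48

Treat {Sam, Zane} as one unit (2 internal orders) and seat the resulting 5 units around the table: (4)! circular arrangements.
So 2 × (4)! = 2 × 24 = 48.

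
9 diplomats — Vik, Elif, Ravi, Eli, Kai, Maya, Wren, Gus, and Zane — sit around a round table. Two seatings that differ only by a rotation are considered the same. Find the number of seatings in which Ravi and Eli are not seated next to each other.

Without the restriction there are (8)! = 40320 seatings.
Seatings with Ravi beside Eli: treat them as a block with 2 internal orders, giving 2 × (7)! = 10080.
Subtracting, 40320 − 10080 = 30240.

30240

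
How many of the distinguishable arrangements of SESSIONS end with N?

210

With the last slot taken by N, it remains to arrange the other 7 letters (SESSIOS).
Those 7 letters have S appearing 4 times, giving (7)!/(4!) = 210.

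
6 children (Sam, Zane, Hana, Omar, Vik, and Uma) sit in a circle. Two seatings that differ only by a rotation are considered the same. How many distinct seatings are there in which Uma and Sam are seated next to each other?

48

Treat {Uma, Sam} as one unit (2 internal orders) and seat the resulting 5 units around the table: (4)! circular arrangements.
So 2 × (4)! = 2 × 24 = 48.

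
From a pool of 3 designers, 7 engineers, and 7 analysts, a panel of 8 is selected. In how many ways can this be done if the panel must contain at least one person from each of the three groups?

Unrestricted: C(17,8) = 24310 ways to pick any 8 of the 17.
Subtract selections that omit an entire group: no designers → C(14,8) = 3003; no engineers → C(10,8) = 45; no analysts → C(10,8) = 45.
Add back selections omitting two groups (i.e. drawn from a single group): C(3,8) + C(7,8) + C(7,8) = 0.
By inclusion–exclusion: 24310 − 3093 + 0 = 21217.

21217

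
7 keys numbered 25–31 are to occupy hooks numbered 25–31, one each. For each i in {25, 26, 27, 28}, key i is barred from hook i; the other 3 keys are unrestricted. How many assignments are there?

Let Aᵢ (for 25 ≤ i ≤ 28) be the placements that put key i in its forbidden hook. Any j of these fix j positions, leaving (7−j)! ways to fill the rest, and there are C(4,j) ways to pick which j.
By inclusion–exclusion, the number of valid placements is Σ_{j=0}^{4} (−1)^j C(4,j)·(7−j)!.
Computing: 5040 − 2880 + 720 − 96 + 6 = 2790.

2790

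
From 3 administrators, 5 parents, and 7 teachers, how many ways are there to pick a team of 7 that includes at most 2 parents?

Split by how many parents are chosen (0 through 2).
Sum: C(5,0)·C(10,7) + C(5,1)·C(10,6) + C(5,2)·C(10,5) = 120 + 1050 + 2520 = 3690.

3690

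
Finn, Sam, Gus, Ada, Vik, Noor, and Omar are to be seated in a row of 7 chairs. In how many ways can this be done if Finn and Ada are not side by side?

3600

There are 7! = 5040 arrangements in all. If Finn and Ada are adjacent, merging them into one block gives 2·(6)! = 1440 arrangements.
Complementary counting: 5040 − 1440 = 3600.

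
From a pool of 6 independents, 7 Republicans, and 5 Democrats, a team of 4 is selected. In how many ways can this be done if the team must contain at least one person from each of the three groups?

1575

Unrestricted: C(18,4) = 3060 ways to pick any 4 of the 18.
Selections missing a whole group: no independents → C(12,4) = 495; no Republicans → C(11,4) = 330; no Democrats → C(13,4) = 715.
Add back selections omitting two groups (i.e. drawn from a single group): C(6,4) + C(7,4) + C(5,4) = 55.
By inclusion–exclusion: 3060 − 1540 + 55 = 1575.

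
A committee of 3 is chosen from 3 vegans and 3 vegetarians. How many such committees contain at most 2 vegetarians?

19

Split by how many vegetarians are chosen (0 through 2).
Sum: C(3,0)·C(3,3) + C(3,1)·C(3,2) + C(3,2)·C(3,1) = 1 + 9 + 9 = 19.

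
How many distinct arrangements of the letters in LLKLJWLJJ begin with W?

280

With the first slot taken by W, it remains to arrange the other 8 letters (LLKLJLJJ).
Those 8 letters have J appearing 3 times and L appearing 4 times, giving (8)!/(4!·3!) = 280.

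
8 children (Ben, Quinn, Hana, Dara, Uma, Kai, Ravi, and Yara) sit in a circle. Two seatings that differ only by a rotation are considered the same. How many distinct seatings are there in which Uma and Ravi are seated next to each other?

Glue Uma and Ravi into a block (2 internal orders). Seating 7 units around a circle gives (6)! arrangements.
So 2 × (6)! = 2 × 720 = 1440.

1440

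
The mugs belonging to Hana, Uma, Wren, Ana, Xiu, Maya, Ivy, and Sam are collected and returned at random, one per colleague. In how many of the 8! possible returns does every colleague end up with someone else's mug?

14833

This is the derangement count D_8: permutations of 8 items with no fixed point.
By inclusion–exclusion this is Σ_{j=0}^{8} (−1)^j C(8,j)·(8−j)!.
Computing: 40320 − 40320 + 20160 − 6720 + 1680 − 336 + 56 − 8 + 1 = 14833.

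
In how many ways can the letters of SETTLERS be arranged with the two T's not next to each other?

3780

There are 8!/(2!·2!·2!) = 5040 arrangements of SETTLERS in total.
Arrangements with the T's together: treat TT as one letter, giving (7)!/(2!·2!) = 1260.
Hence 5040 − 1260 = 3780.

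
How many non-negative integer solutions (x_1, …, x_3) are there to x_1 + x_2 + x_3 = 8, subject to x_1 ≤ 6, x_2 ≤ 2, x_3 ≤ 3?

Without the upper bounds there are C(10,2) = 45 ways to split 8 among 3 variables.
Subtract solutions that violate a single cap (substitute x_i' = x_i − (cap_i+1)): x_1 ≥ 7 gives C(3,2) = 3; x_2 ≥ 3 gives C(7,2) = 21; x_3 ≥ 4 gives C(6,2) = 15. Together 39.
Add back pairs where two caps are both exceeded: 0 + 0 + 3 = 3.
By inclusion–exclusion the count is 45 − 39 + 3 = 9.

9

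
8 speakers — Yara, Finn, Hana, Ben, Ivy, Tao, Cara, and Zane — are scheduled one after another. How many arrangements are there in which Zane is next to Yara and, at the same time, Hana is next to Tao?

2880

Treat {Zane,Yara} as one block (2 orders) and {Hana,Tao} as another (2 orders).
That leaves 6 units to arrange: 2 × 2 × 6! = 4 × 720 = 2880.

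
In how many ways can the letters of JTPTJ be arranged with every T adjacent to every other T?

Treat the 2 copies of T as a single block. The multiset to arrange is then {TT, J, J, P}, 4 items in all.
That gives (4)!/(2!) = 12 arrangements.

12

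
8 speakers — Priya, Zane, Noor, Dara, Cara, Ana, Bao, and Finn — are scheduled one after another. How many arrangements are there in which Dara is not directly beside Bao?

30240

There are 8! = 40320 arrangements in all. If Dara and Bao are adjacent, merging them into one block gives 2·(7)! = 10080 arrangements.
Complementary counting: 40320 − 10080 = 30240.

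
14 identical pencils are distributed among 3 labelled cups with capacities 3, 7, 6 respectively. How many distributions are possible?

Without the upper bounds there are C(16,2) = 120 ways to split 14 among 3 cups.
Subtract solutions that violate a single cap (substitute x_i' = x_i − (cap_i+1)): x_1 ≥ 4 gives C(12,2) = 66; x_2 ≥ 8 gives C(8,2) = 28; x_3 ≥ 7 gives C(9,2) = 36. Together 130.
Add back pairs where two caps are both exceeded: 6 + 10 + 0 = 16.
By inclusion–exclusion the count is 120 − 130 + 16 = 6.

6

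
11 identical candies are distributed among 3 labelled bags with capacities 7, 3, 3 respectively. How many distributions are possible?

Ignoring the caps, the number of non-negative solutions to x_1+…+x_3 = 11 is C(13,2) = 78.
Subtract solutions that violate a single cap (substitute x_i' = x_i − (cap_i+1)): x_1 ≥ 8 gives C(5,2) = 10; x_2 ≥ 4 gives C(9,2) = 36; x_3 ≥ 4 gives C(9,2) = 36. Together 82.
Add back pairs where two caps are both exceeded: 0 + 0 + 10 = 10.
By inclusion–exclusion the count is 78 − 82 + 10 = 6.

6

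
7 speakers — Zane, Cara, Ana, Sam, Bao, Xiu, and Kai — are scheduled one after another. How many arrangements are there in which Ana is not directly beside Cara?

There are 7! = 5040 arrangements in all. If Ana and Cara are adjacent, merging them into one block gives 2·(6)! = 1440 arrangements.
So 5040 − 1440 = 3600 arrangements keep them apart.

3600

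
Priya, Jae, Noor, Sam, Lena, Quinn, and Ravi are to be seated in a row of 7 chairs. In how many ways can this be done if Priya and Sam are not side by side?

Of the 7! = 5040 arrangements, those with Priya and Sam adjacent number 2 × 6! = 1440 (treat the pair as a block with 2 internal orders).
Complementary counting: 5040 − 1440 = 3600.

3600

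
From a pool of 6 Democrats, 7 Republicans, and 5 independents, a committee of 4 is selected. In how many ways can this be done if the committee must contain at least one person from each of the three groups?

1575

Unrestricted: C(18,4) = 3060 ways to pick any 4 of the 18.
Selections missing a whole group: no Democrats → C(12,4) = 495; no Republicans → C(11,4) = 330; no independents → C(13,4) = 715.
Add back selections omitting two groups (i.e. drawn from a single group): C(6,4) + C(7,4) + C(5,4) = 55.
By inclusion–exclusion: 3060 − 1540 + 55 = 1575.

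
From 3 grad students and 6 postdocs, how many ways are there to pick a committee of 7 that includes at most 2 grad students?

21

Split by how many grad students are chosen (0 through 2).
Sum: C(3,0)·C(6,7) + C(3,1)·C(6,6) + C(3,2)·C(6,5) = 0 + 3 + 18 = 21.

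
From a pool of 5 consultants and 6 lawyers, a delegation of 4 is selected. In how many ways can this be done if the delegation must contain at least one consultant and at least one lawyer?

With no constraint there are C(11,4) = 330 possible selections.
Selections missing a whole group: no consultants → C(6,4) = 15; no lawyers → C(5,4) = 5.
Both groups omitted at once is impossible, so 330 − 20 = 310.

310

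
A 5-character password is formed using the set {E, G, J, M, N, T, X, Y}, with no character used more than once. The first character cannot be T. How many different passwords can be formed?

The first character has 8−1 = 7 choices (anything except T).
The remaining 4 characters are filled from the other 7 symbols without repetition: 7 × 6 × 5 × 4 = 840.
Total: 7 × 840 = 5880.

5880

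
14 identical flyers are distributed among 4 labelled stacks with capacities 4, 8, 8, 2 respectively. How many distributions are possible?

90

Ignoring the caps, the number of non-negative solutions to x_1+…+x_4 = 14 is C(17,3) = 680.
Subtract solutions that violate a single cap (substitute x_i' = x_i − (cap_i+1)): x_1 ≥ 5 gives C(12,3) = 220; x_2 ≥ 9 gives C(8,3) = 56; x_3 ≥ 9 gives C(8,3) = 56; x_4 ≥ 3 gives C(14,3) = 364. Together 696.
Add back pairs where two caps are both exceeded: 1 + 1 + 84 + 0 + 10 + 10 = 106.
By inclusion–exclusion the count is 680 − 696 + 106 = 90.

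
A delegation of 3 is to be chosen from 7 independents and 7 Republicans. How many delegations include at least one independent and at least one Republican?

With no constraint there are C(14,3) = 364 possible selections.
Subtract selections that omit an entire group: no independents → C(7,3) = 35; no Republicans → C(7,3) = 35.
Both groups omitted at once is impossible, so 364 − 70 = 294.

294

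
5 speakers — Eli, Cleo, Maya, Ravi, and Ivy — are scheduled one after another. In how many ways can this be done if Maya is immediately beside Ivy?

Place the 3 others and the Maya-Ivy pair as 4 objects in a line; the pair has 2 internal arrangements.
That gives 2 × 4! = 2 × 24 = 48.

48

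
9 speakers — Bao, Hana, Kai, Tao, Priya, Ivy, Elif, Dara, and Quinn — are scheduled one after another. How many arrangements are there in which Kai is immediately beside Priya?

80640

Place the 7 others and the Kai-Priya pair as 8 objects in a line; the pair has 2 internal arrangements.
So the count is 2·(8)! = 80640.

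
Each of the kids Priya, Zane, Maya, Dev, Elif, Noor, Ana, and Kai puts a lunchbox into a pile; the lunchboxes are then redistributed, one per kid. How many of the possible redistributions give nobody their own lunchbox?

Let Aᵢ be the assignments in which kid i gets their own lunchbox. We want the size of the complement of A₁∪…∪A_8.
By inclusion–exclusion this is Σ_{j=0}^{8} (−1)^j C(8,j)·(8−j)!.
Computing: 40320 − 40320 + 20160 − 6720 + 1680 − 336 + 56 − 8 + 1 = 14833.

14833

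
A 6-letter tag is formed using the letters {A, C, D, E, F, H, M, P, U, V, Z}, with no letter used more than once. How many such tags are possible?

This is a permutation of 6 out of 11: P(11,6) = 11!/5!.
That product is 11 × 10 × 9 × 8 × 7 × 6 = 332640.

332640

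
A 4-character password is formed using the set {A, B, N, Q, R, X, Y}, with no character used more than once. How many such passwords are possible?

840

Choose and order 4 of the 7 symbols: the first character has 7 options, the next 6, then 5, 4.
That product is 7 × 6 × 5 × 4 = 840.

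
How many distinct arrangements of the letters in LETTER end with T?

With the last slot taken by T, it remains to arrange the other 5 letters (LETER).
Those 5 letters have E appearing twice, giving (5)!/(2!) = 60.

60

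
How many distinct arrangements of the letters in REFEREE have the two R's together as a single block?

30

Treat the 2 copies of R as a single block. The multiset to arrange is then {RR, E, E, E, E, F}, 6 items in all.
That gives (6)!/(4!) = 30 arrangements.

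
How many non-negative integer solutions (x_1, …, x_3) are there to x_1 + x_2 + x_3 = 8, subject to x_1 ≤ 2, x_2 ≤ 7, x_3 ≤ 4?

14

By stars and bars, unrestricted non-negative solutions to x_1+…+x_3 = 8 number C(8+2,2) = 45.
Subtract solutions that violate a single cap (substitute x_i' = x_i − (cap_i+1)): x_1 ≥ 3 gives C(7,2) = 21; x_2 ≥ 8 gives C(2,2) = 1; x_3 ≥ 5 gives C(5,2) = 10. Together 32.
Add back pairs where two caps are both exceeded: 0 + 1 + 0 = 1.
By inclusion–exclusion the count is 45 − 32 + 1 = 14.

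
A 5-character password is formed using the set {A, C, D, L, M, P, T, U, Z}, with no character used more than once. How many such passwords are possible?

15120

Choose and order 5 of the 9 symbols: the first character has 9 options, the next 8, and so on down to 5.
That product is 9 × 8 × 7 × 6 × 5 = 15120.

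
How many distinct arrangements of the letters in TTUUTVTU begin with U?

105

With the first slot taken by U, it remains to arrange the other 7 letters (TTUTVTU).
Those 7 letters have T appearing 4 times and U appearing twice, giving (7)!/(4!·2!) = 105.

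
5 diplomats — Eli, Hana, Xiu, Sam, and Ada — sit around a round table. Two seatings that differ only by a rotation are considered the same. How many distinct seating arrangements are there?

Fix one person's seat to break rotational symmetry; the remaining 4 people can be arranged in (4)! = 24 ways.

24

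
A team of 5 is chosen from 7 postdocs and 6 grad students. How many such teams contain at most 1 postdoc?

Split by how many postdocs are chosen (0 through 1).
Sum: C(7,0)·C(6,5) + C(7,1)·C(6,4) = 6 + 105 = 111.

111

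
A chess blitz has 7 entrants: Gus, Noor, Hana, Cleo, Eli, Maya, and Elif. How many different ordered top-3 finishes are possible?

210

There are 7 choices for 1st place, 6 for 2nd, and 5 for 3rd.
That gives 7 × 6 × 5 = 210.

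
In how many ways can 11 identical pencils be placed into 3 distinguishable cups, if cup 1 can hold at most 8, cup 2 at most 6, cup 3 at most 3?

Ignoring the caps, the number of non-negative solutions to x_1+…+x_3 = 11 is C(13,2) = 78.
Subtract solutions that violate a single cap (substitute x_i' = x_i − (cap_i+1)): x_1 ≥ 9 gives C(4,2) = 6; x_2 ≥ 7 gives C(6,2) = 15; x_3 ≥ 4 gives C(9,2) = 36. Together 57.
Add back pairs where two caps are both exceeded: 0 + 0 + 1 = 1.
By inclusion–exclusion the count is 78 − 57 + 1 = 22.

22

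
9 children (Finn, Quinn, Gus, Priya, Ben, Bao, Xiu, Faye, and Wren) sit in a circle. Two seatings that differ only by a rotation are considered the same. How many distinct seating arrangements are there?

Fix one person's seat to break rotational symmetry; the remaining 8 people can be arranged in (8)! = 40320 ways.

40320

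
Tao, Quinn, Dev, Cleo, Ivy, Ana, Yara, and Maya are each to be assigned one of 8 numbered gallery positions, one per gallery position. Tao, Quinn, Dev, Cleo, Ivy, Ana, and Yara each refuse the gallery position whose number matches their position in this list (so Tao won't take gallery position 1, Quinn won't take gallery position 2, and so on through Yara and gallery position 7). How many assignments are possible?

16687

Let Aᵢ (for 1 ≤ i ≤ 7) be the placements that put person i in their forbidden gallery position. Any j of these fix j positions, leaving (8−j)! ways to fill the rest, and there are C(7,j) ways to pick which j.
By inclusion–exclusion, the number of valid placements is Σ_{j=0}^{7} (−1)^j C(7,j)·(8−j)!.
Computing: 40320 − 35280 + 15120 − 4200 + 840 − 126 + 14 − 1 = 16687.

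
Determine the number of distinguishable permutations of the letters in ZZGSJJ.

180

Letter multiplicities in ZZGSJJ: G×1, J×2, S×1, Z×2.
So there are 6! / (2!·2!) = 180 distinguishable arrangements.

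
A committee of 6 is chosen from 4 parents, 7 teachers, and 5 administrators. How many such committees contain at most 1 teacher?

Split by how many teachers are chosen (0 through 1).
Sum: C(7,0)·C(9,6) + C(7,1)·C(9,5) = 84 + 882 = 966.

966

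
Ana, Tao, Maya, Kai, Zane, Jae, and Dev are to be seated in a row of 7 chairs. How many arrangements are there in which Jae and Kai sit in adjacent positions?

Treat {Jae, Kai} as a single unit. There are 6 units to order, and the pair itself can be ordered 2 ways.
So the count is 2·(6)! = 1440.

1440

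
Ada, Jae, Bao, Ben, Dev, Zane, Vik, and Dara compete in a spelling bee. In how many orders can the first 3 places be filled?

This is an ordered selection of 3 from 8: P(8,3).
That gives 8 × 7 × 6 = 336.

336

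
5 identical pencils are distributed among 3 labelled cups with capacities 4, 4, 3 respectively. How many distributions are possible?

Ignoring the caps, the number of non-negative solutions to x_1+…+x_3 = 5 is C(7,2) = 21.
Subtract solutions that violate a single cap (substitute x_i' = x_i − (cap_i+1)): x_1 ≥ 5 gives C(2,2) = 1; x_2 ≥ 5 gives C(2,2) = 1; x_3 ≥ 4 gives C(3,2) = 3. Together 5.
No two caps can be exceeded simultaneously, so the pair terms are all 0.
By inclusion–exclusion the count is 21 − 5 + 0 = 16.

16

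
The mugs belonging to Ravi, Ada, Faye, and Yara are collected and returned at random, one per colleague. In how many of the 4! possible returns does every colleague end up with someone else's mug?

9

Count assignments avoiding every fixed point. For any j of the 4 colleagues fixed to their own mug, the other 4−j can be arranged in (4−j)! ways.
By inclusion–exclusion this is Σ_{j=0}^{4} (−1)^j C(4,j)·(4−j)!.
Computing: 24 − 24 + 12 − 4 + 1 = 9.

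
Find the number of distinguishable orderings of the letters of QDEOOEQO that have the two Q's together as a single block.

Treat the 2 copies of Q as a single block. The multiset to arrange is then {QQ, D, E, E, O, O, O}, 7 items in all.
That gives (7)!/(3!·2!) = 420 arrangements.

420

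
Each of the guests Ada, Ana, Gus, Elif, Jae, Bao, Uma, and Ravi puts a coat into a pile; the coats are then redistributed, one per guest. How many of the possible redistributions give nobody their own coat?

Count assignments avoiding every fixed point. For any j of the 8 guests fixed to their own coat, the other 8−j can be arranged in (8−j)! ways.
By inclusion–exclusion this is Σ_{j=0}^{8} (−1)^j C(8,j)·(8−j)!.
Computing: 40320 − 40320 + 20160 − 6720 + 1680 − 336 + 56 − 8 + 1 = 14833.

14833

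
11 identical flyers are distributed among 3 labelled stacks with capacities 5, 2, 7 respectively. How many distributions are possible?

9

Without the upper bounds there are C(13,2) = 78 ways to split 11 among 3 stacks.
Subtract solutions that violate a single cap (substitute x_i' = x_i − (cap_i+1)): x_1 ≥ 6 gives C(7,2) = 21; x_2 ≥ 3 gives C(10,2) = 45; x_3 ≥ 8 gives C(5,2) = 10. Together 76.
Add back pairs where two caps are both exceeded: 6 + 0 + 1 = 7.
By inclusion–exclusion the count is 78 − 76 + 7 = 9.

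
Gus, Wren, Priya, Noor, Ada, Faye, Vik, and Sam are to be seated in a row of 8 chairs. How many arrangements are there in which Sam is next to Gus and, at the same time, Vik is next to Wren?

Treat {Sam,Gus} as one block (2 orders) and {Vik,Wren} as another (2 orders).
That leaves 6 units to arrange: 2 × 2 × 6! = 4 × 720 = 2880.

2880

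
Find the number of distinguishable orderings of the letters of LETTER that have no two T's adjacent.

120

Total arrangements of LETTER: 6!/(2!·2!) = 180.
If the two T's are adjacent, glue them into one block, leaving 5 items to arrange: (5)!/(2!) = 60 ways.
Subtracting, 180 − 60 = 120 arrangements keep the T's apart.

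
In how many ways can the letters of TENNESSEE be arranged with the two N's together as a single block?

Treat the 2 copies of N as a single block. The multiset to arrange is then {NN, E, E, E, E, S, S, T}, 8 items in all.
That gives (8)!/(4!·2!) = 840 arrangements.

840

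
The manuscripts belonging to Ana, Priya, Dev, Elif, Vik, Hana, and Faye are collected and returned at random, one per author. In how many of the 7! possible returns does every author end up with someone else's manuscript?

Count assignments avoiding every fixed point. For any j of the 7 authors fixed to their own manuscript, the other 7−j can be arranged in (7−j)! ways.
By inclusion–exclusion this is Σ_{j=0}^{7} (−1)^j C(7,j)·(7−j)!.
Computing: 5040 − 5040 + 2520 − 840 + 210 − 42 + 7 − 1 = 1854.

1854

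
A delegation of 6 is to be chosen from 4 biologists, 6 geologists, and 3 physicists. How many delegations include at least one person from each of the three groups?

With no constraint there are C(13,6) = 1716 possible selections.
Subtract selections that omit an entire group: no biologists → C(9,6) = 84; no geologists → C(7,6) = 7; no physicists → C(10,6) = 210.
Add back selections omitting two groups (i.e. drawn from a single group): C(4,6) + C(6,6) + C(3,6) = 1.
By inclusion–exclusion: 1716 − 301 + 1 = 1416.

1416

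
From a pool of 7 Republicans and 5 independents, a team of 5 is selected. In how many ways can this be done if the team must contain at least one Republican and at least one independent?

770

With no constraint there are C(12,5) = 792 possible selections.
Selections missing a whole group: no Republicans → C(5,5) = 1; no independents → C(7,5) = 21.
Both groups omitted at once is impossible, so 792 − 22 = 770.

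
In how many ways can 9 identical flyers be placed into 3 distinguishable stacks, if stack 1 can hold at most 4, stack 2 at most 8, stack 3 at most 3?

19

By stars and bars, unrestricted non-negative solutions to x_1+…+x_3 = 9 number C(9+2,2) = 55.
Subtract solutions that violate a single cap (substitute x_i' = x_i − (cap_i+1)): x_1 ≥ 5 gives C(6,2) = 15; x_2 ≥ 9 gives C(2,2) = 1; x_3 ≥ 4 gives C(7,2) = 21. Together 37.
Add back pairs where two caps are both exceeded: 0 + 1 + 0 = 1.
By inclusion–exclusion the count is 55 − 37 + 1 = 19.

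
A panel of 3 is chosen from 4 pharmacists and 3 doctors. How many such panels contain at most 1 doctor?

Split by how many doctors are chosen (0 through 1).
Sum: C(3,0)·C(4,3) + C(3,1)·C(4,2) = 4 + 18 = 22.

22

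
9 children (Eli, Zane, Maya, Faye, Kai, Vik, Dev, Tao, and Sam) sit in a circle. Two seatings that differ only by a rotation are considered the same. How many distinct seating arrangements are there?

40320

Fix one person's seat to break rotational symmetry; the remaining 8 people can be arranged in (8)! = 40320 ways.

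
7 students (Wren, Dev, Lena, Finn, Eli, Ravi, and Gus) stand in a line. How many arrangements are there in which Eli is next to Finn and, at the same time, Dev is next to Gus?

480

Treat {Eli,Finn} as one block (2 orders) and {Dev,Gus} as another (2 orders).
That leaves 5 units to arrange: 2 × 2 × 5! = 4 × 120 = 480.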